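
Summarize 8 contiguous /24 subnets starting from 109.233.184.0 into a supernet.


Original prefix: /24
Number of subnets: 8 = 2^3
New prefix = 24 - 3 = 21
Supernet: 109.233.184.0/21


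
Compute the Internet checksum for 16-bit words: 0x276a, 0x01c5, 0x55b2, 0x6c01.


Sum all words (with carry folding):
+ 0x276a = 0x276a
+ 0x01c5 = 0x292f
+ 0x55b2 = 0x7ee1
+ 0x6c01 = 0xeae2
One's complement: ~0xeae2
Checksum = 0x151d


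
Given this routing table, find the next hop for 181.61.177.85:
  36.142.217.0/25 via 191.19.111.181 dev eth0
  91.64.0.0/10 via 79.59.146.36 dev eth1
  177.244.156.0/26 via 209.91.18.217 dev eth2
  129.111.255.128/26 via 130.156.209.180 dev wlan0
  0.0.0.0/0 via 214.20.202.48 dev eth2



Longest prefix match for 181.61.177.85:
  /25 36.142.217.0: no
  /10 91.64.0.0: no
  /26 177.244.156.0: no
  /26 129.111.255.128: no
  /0 0.0.0.0: MATCH
Selected: next-hop 214.20.202.48 via eth2 (matched /0)


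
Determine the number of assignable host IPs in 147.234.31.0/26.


Host bits = 32 - 26 = 6
Total addresses = 2^6 = 64
Usable = total - 2 (network and broadcast)
Usable hosts: 62


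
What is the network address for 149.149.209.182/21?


IP:   10010101.10010101.11010001.10110110
Mask: 11111111.11111111.11111000.00000000
AND operation:
Net:  10010101.10010101.11010000.00000000
Network: 149.149.208.0/21


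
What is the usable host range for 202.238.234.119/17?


Network: 202.238.128.0
Broadcast: 202.238.255.255
First usable = network + 1
Last usable = broadcast - 1
Range: 202.238.128.1 to 202.238.255.254


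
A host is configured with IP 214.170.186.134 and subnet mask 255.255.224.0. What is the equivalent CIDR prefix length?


Binary: 11111111.11111111.11100000.00000000
Count leading 1s
Prefix: /19


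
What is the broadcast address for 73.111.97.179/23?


Network: 73.111.96.0/23
Host bits = 9
Set all host bits to 1:
Broadcast: 73.111.97.255


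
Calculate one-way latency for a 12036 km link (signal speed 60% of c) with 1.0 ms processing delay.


Speed = 0.6 * 3e5 km/s = 180000 km/s
Propagation delay = 12036 / 180000 = 0.0669 s = 66.8667 ms
Processing delay = 1.0 ms
Total one-way latency = 67.8667 ms


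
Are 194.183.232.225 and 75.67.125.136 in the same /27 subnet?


Mask: 255.255.255.224
194.183.232.225 AND mask = 194.183.232.224
75.67.125.136 AND mask = 75.67.125.128
No, different subnets (194.183.232.224 vs 75.67.125.128)


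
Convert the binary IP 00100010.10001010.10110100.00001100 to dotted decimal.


00100010 = 34
10001010 = 138
10110100 = 180
00001100 = 12
IP: 34.138.180.12


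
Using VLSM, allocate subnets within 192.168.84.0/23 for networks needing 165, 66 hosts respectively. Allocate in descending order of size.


165 hosts -> /24 (254 usable): 192.168.84.0/24
66 hosts -> /25 (126 usable): 192.168.85.0/25
Allocation: 192.168.84.0/24 (165 hosts, 254 usable); 192.168.85.0/25 (66 hosts, 126 usable)


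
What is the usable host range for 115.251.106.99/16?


Network: 115.251.0.0
Broadcast: 115.251.255.255
First usable = network + 1
Last usable = broadcast - 1
Range: 115.251.0.1 to 115.251.255.254


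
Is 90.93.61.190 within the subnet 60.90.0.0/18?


Subnet network: 60.90.0.0
Test IP AND mask: 90.93.0.0
No, 90.93.61.190 is not in 60.90.0.0/18


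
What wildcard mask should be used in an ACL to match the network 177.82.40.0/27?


Subnet mask: 255.255.255.224
Wildcard = 255.255.255.255 - subnet mask
255 - 255 = 0
255 - 255 = 0
255 - 255 = 0
255 - 224 = 31
Wildcard: 0.0.0.31


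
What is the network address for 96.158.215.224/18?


IP:   01100000.10011110.11010111.11100000
Mask: 11111111.11111111.11000000.00000000
AND operation:
Net:  01100000.10011110.11000000.00000000
Network: 96.158.192.0/18


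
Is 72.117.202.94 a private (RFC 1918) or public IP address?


RFC 1918 private ranges:
  10.0.0.0/8 (10.0.0.0 - 10.255.255.255)
  172.16.0.0/12 (172.16.0.0 - 172.31.255.255)
  192.168.0.0/16 (192.168.0.0 - 192.168.255.255)
Public (not in any RFC 1918 range)


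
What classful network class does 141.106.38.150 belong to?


First octet: 141
Binary: 10001101
10xxxxxx -> Class B (128-191)
Class B, default mask 255.255.0.0 (/16)


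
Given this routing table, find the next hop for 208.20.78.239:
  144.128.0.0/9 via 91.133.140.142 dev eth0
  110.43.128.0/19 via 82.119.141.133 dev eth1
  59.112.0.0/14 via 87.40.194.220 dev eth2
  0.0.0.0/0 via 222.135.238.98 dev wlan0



Longest prefix match for 208.20.78.239:
  /9 144.128.0.0: no
  /19 110.43.128.0: no
  /14 59.112.0.0: no
  /0 0.0.0.0: MATCH
Selected: next-hop 222.135.238.98 via wlan0 (matched /0)


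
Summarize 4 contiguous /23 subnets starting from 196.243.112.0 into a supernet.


Original prefix: /23
Number of subnets: 4 = 2^2
New prefix = 23 - 2 = 21
Supernet: 196.243.112.0/21


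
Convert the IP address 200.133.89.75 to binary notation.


200 = 11001000
133 = 10000101
89 = 01011001
75 = 01001011
Binary: 11001000.10000101.01011001.01001011


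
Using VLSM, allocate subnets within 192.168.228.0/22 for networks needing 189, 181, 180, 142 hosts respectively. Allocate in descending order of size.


189 hosts -> /24 (254 usable): 192.168.228.0/24
181 hosts -> /24 (254 usable): 192.168.229.0/24
180 hosts -> /24 (254 usable): 192.168.230.0/24
142 hosts -> /24 (254 usable): 192.168.231.0/24
Allocation: 192.168.228.0/24 (189 hosts, 254 usable); 192.168.229.0/24 (181 hosts, 254 usable); 192.168.230.0/24 (180 hosts, 254 usable); 192.168.231.0/24 (142 hosts, 254 usable)


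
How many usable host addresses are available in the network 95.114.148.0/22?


Host bits = 32 - 22 = 10
Total addresses = 2^10 = 1024
Usable = total - 2 (network and broadcast)
Usable hosts: 1022


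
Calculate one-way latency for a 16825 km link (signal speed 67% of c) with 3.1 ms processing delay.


Speed = 0.67 * 3e5 km/s = 201000 km/s
Propagation delay = 16825 / 201000 = 0.0837 s = 83.7065 ms
Processing delay = 3.1 ms
Total one-way latency = 86.8065 ms


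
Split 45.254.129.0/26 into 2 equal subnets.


New prefix = 26 + 1 = 27
Each subnet has 32 addresses
  45.254.129.0/27
  45.254.129.32/27
Subnets: 45.254.129.0/27, 45.254.129.32/27


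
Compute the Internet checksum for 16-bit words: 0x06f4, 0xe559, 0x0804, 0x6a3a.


Sum all words (with carry folding):
+ 0x06f4 = 0x06f4
+ 0xe559 = 0xec4d
+ 0x0804 = 0xf451
+ 0x6a3a = 0x5e8c
One's complement: ~0x5e8c
Checksum = 0xa173


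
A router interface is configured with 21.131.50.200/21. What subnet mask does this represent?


/21 means 21 network bits, 11 host bits
Binary: 11111111111111111111100000000000
Mask: 255.255.248.0


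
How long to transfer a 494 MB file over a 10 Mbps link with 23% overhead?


Effective throughput = 10 * (1 - 23/100) = 7.7 Mbps
File size in Mb = 494 * 8 = 3952 Mb
Time = 3952 / 7.7
Time = 513.2468 seconds


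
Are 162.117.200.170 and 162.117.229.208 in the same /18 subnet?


Mask: 255.255.192.0
162.117.200.170 AND mask = 162.117.192.0
162.117.229.208 AND mask = 162.117.192.0
Yes, same subnet (162.117.192.0)


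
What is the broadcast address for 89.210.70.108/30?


Network: 89.210.70.108/30
Host bits = 2
Set all host bits to 1:
Broadcast: 89.210.70.111


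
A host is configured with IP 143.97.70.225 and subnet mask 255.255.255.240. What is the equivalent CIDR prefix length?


Binary: 11111111.11111111.11111111.11110000
Count leading 1s
Prefix: /28


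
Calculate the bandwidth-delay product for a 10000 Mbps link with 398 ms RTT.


BDP = bandwidth * RTT
= 10000 Mbps * 398 ms
= 10000 * 1e6 * 398 / 1000 bits
= 3980000000 bits
= 497500000 bytes
= 485839.8438 KB
BDP = 3980000000 bits (497500000 bytes)


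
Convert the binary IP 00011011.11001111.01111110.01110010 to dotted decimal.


00011011 = 27
11001111 = 207
01111110 = 126
01110010 = 114
IP: 27.207.126.114


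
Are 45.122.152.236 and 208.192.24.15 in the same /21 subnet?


Mask: 255.255.248.0
45.122.152.236 AND mask = 45.122.152.0
208.192.24.15 AND mask = 208.192.24.0
No, different subnets (45.122.152.0 vs 208.192.24.0)


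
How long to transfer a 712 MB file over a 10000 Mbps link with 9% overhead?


Effective throughput = 10000 * (1 - 9/100) = 9100 Mbps
File size in Mb = 712 * 8 = 5696 Mb
Time = 5696 / 9100
Time = 0.6259 seconds


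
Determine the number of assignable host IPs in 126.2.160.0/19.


Host bits = 32 - 19 = 13
Total addresses = 2^13 = 8192
Usable = total - 2 (network and broadcast)
Usable hosts: 8190


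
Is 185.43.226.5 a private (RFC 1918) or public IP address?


RFC 1918 private ranges:
  10.0.0.0/8 (10.0.0.0 - 10.255.255.255)
  172.16.0.0/12 (172.16.0.0 - 172.31.255.255)
  192.168.0.0/16 (192.168.0.0 - 192.168.255.255)
Public (not in any RFC 1918 range)


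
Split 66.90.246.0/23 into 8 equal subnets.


New prefix = 23 + 3 = 26
Each subnet has 64 addresses
  66.90.246.0/26
  66.90.246.64/26
  66.90.246.128/26
  66.90.246.192/26
  66.90.247.0/26
  66.90.247.64/26
  66.90.247.128/26
  66.90.247.192/26
Subnets: 66.90.246.0/26, 66.90.246.64/26, 66.90.246.128/26, 66.90.246.192/26, 66.90.247.0/26, 66.90.247.64/26, 66.90.247.128/26, 66.90.247.192/26


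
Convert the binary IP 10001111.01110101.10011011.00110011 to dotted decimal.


10001111 = 143
01110101 = 117
10011011 = 155
00110011 = 51
IP: 143.117.155.51


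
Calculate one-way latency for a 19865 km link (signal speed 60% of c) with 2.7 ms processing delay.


Speed = 0.6 * 3e5 km/s = 180000 km/s
Propagation delay = 19865 / 180000 = 0.1104 s = 110.3611 ms
Processing delay = 2.7 ms
Total one-way latency = 113.0611 ms


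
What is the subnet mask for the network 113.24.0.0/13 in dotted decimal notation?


/13 means 13 network bits, 19 host bits
Binary: 11111111111110000000000000000000
Mask: 255.248.0.0


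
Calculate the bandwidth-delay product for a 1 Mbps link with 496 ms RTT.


BDP = bandwidth * RTT
= 1 Mbps * 496 ms
= 1 * 1e6 * 496 / 1000 bits
= 496000 bits
= 62000 bytes
= 60.5469 KB
BDP = 496000 bits (62000 bytes)


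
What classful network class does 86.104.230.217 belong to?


First octet: 86
Binary: 01010110
0xxxxxxx -> Class A (1-126)
Class A, default mask 255.0.0.0 (/8)


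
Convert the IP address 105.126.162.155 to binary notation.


105 = 01101001
126 = 01111110
162 = 10100010
155 = 10011011
Binary: 01101001.01111110.10100010.10011011


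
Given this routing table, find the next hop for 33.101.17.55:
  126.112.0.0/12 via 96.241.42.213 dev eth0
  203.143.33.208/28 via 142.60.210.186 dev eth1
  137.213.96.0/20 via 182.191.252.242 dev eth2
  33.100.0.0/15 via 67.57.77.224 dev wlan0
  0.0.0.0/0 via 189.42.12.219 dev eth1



Longest prefix match for 33.101.17.55:
  /12 126.112.0.0: no
  /28 203.143.33.208: no
  /20 137.213.96.0: no
  /15 33.100.0.0: MATCH
  /0 0.0.0.0: MATCH
Selected: next-hop 67.57.77.224 via wlan0 (matched /15)


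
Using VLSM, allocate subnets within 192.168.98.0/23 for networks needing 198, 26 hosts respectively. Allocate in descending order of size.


198 hosts -> /24 (254 usable): 192.168.98.0/24
26 hosts -> /27 (30 usable): 192.168.99.0/27
Allocation: 192.168.98.0/24 (198 hosts, 254 usable); 192.168.99.0/27 (26 hosts, 30 usable)


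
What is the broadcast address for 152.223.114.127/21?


Network: 152.223.112.0/21
Host bits = 11
Set all host bits to 1:
Broadcast: 152.223.119.255


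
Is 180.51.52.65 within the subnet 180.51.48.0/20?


Subnet network: 180.51.48.0
Test IP AND mask: 180.51.48.0
Yes, 180.51.52.65 is in 180.51.48.0/20


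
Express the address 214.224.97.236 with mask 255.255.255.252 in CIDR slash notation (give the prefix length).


Binary: 11111111.11111111.11111111.11111100
Count leading 1s
Prefix: /30


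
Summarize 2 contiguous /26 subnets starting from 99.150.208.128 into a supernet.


Original prefix: /26
Number of subnets: 2 = 2^1
New prefix = 26 - 1 = 25
Supernet: 99.150.208.128/25


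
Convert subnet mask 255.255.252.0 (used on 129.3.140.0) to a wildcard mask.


Subnet mask: 255.255.252.0
Wildcard = 255.255.255.255 - subnet mask
255 - 255 = 0
255 - 255 = 0
255 - 252 = 3
255 - 0 = 255
Wildcard: 0.0.3.255


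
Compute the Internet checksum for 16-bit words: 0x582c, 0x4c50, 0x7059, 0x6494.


Sum all words (with carry folding):
+ 0x582c = 0x582c
+ 0x4c50 = 0xa47c
+ 0x7059 = 0x14d6
+ 0x6494 = 0x796a
One's complement: ~0x796a
Checksum = 0x8695


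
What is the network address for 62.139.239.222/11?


IP:   00111110.10001011.11101111.11011110
Mask: 11111111.11100000.00000000.00000000
AND operation:
Net:  00111110.10000000.00000000.00000000
Network: 62.128.0.0/11


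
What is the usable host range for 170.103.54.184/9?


Network: 170.0.0.0
Broadcast: 170.127.255.255
First usable = network + 1
Last usable = broadcast - 1
Range: 170.0.0.1 to 170.127.255.254


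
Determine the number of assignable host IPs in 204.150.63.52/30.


Host bits = 32 - 30 = 2
Total addresses = 2^2 = 4
Usable = total - 2 (network and broadcast)
Usable hosts: 2


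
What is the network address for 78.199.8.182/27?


IP:   01001110.11000111.00001000.10110110
Mask: 11111111.11111111.11111111.11100000
AND operation:
Net:  01001110.11000111.00001000.10100000
Network: 78.199.8.160/27


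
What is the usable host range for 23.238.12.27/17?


Network: 23.238.0.0
Broadcast: 23.238.127.255
First usable = network + 1
Last usable = broadcast - 1
Range: 23.238.0.1 to 23.238.127.254


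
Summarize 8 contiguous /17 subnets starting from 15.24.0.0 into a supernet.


Original prefix: /17
Number of subnets: 8 = 2^3
New prefix = 17 - 3 = 14
Supernet: 15.24.0.0/14


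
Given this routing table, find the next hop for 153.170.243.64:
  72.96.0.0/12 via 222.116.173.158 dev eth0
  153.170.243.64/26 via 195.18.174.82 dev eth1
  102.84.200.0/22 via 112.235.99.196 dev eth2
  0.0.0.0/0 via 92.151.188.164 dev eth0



Longest prefix match for 153.170.243.64:
  /12 72.96.0.0: no
  /26 153.170.243.64: MATCH
  /22 102.84.200.0: no
  /0 0.0.0.0: MATCH
Selected: next-hop 195.18.174.82 via eth1 (matched /26)


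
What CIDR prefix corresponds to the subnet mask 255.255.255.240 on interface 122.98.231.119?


Binary: 11111111.11111111.11111111.11110000
Count leading 1s
Prefix: /28


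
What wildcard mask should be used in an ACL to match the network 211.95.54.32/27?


Subnet mask: 255.255.255.224
Wildcard = 255.255.255.255 - subnet mask
255 - 255 = 0
255 - 255 = 0
255 - 255 = 0
255 - 224 = 31
Wildcard: 0.0.0.31


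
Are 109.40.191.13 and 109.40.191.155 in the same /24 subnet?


Mask: 255.255.255.0
109.40.191.13 AND mask = 109.40.191.0
109.40.191.155 AND mask = 109.40.191.0
Yes, same subnet (109.40.191.0)


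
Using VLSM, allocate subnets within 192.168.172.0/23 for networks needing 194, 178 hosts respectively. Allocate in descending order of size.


194 hosts -> /24 (254 usable): 192.168.172.0/24
178 hosts -> /24 (254 usable): 192.168.173.0/24
Allocation: 192.168.172.0/24 (194 hosts, 254 usable); 192.168.173.0/24 (178 hosts, 254 usable)


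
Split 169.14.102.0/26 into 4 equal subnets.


New prefix = 26 + 2 = 28
Each subnet has 16 addresses
  169.14.102.0/28
  169.14.102.16/28
  169.14.102.32/28
  169.14.102.48/28
Subnets: 169.14.102.0/28, 169.14.102.16/28, 169.14.102.32/28, 169.14.102.48/28


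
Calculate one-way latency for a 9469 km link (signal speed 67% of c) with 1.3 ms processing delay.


Speed = 0.67 * 3e5 km/s = 201000 km/s
Propagation delay = 9469 / 201000 = 0.0471 s = 47.1095 ms
Processing delay = 1.3 ms
Total one-way latency = 48.4095 ms


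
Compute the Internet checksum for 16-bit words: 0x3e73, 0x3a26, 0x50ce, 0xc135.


Sum all words (with carry folding):
+ 0x3e73 = 0x3e73
+ 0x3a26 = 0x7899
+ 0x50ce = 0xc967
+ 0xc135 = 0x8a9d
One's complement: ~0x8a9d
Checksum = 0x7562


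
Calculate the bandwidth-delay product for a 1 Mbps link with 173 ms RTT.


BDP = bandwidth * RTT
= 1 Mbps * 173 ms
= 1 * 1e6 * 173 / 1000 bits
= 173000 bits
= 21625 bytes
= 21.1182 KB
BDP = 173000 bits (21625 bytes)


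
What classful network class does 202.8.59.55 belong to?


First octet: 202
Binary: 11001010
110xxxxx -> Class C (192-223)
Class C, default mask 255.255.255.0 (/24)


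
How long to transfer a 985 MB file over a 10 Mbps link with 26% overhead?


Effective throughput = 10 * (1 - 26/100) = 7.4 Mbps
File size in Mb = 985 * 8 = 7880 Mb
Time = 7880 / 7.4
Time = 1064.8649 seconds


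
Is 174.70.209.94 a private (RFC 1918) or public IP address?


RFC 1918 private ranges:
  10.0.0.0/8 (10.0.0.0 - 10.255.255.255)
  172.16.0.0/12 (172.16.0.0 - 172.31.255.255)
  192.168.0.0/16 (192.168.0.0 - 192.168.255.255)
Public (not in any RFC 1918 range)


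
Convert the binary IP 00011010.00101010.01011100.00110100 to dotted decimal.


00011010 = 26
00101010 = 42
01011100 = 92
00110100 = 52
IP: 26.42.92.52


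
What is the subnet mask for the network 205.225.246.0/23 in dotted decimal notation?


/23 means 23 network bits, 9 host bits
Binary: 11111111111111111111111000000000
Mask: 255.255.254.0


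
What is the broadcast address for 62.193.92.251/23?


Network: 62.193.92.0/23
Host bits = 9
Set all host bits to 1:
Broadcast: 62.193.93.255


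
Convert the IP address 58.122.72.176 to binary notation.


58 = 00111010
122 = 01111010
72 = 01001000
176 = 10110000
Binary: 00111010.01111010.01001000.10110000


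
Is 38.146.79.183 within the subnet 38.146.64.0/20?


Subnet network: 38.146.64.0
Test IP AND mask: 38.146.64.0
Yes, 38.146.79.183 is in 38.146.64.0/20


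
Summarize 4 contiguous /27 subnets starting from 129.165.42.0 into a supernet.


Original prefix: /27
Number of subnets: 4 = 2^2
New prefix = 27 - 2 = 25
Supernet: 129.165.42.0/25


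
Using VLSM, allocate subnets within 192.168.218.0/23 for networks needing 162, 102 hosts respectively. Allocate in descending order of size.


162 hosts -> /24 (254 usable): 192.168.218.0/24
102 hosts -> /25 (126 usable): 192.168.219.0/25
Allocation: 192.168.218.0/24 (162 hosts, 254 usable); 192.168.219.0/25 (102 hosts, 126 usable)


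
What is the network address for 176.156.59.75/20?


IP:   10110000.10011100.00111011.01001011
Mask: 11111111.11111111.11110000.00000000
AND operation:
Net:  10110000.10011100.00110000.00000000
Network: 176.156.48.0/20


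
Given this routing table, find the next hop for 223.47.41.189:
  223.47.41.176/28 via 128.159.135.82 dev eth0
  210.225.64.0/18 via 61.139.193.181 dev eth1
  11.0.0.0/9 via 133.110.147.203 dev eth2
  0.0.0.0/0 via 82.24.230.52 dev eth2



Longest prefix match for 223.47.41.189:
  /28 223.47.41.176: MATCH
  /18 210.225.64.0: no
  /9 11.0.0.0: no
  /0 0.0.0.0: MATCH
Selected: next-hop 128.159.135.82 via eth0 (matched /28)


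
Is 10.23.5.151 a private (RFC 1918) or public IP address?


RFC 1918 private ranges:
  10.0.0.0/8 (10.0.0.0 - 10.255.255.255)
  172.16.0.0/12 (172.16.0.0 - 172.31.255.255)
  192.168.0.0/16 (192.168.0.0 - 192.168.255.255)
Private (in 10.0.0.0/8)


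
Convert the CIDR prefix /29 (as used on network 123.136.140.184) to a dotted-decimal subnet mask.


/29 means 29 network bits, 3 host bits
Binary: 11111111111111111111111111111000
Mask: 255.255.255.248


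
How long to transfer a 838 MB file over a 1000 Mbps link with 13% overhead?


Effective throughput = 1000 * (1 - 13/100) = 870 Mbps
File size in Mb = 838 * 8 = 6704 Mb
Time = 6704 / 870
Time = 7.7057 seconds


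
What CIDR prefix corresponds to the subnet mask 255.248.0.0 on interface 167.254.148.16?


Binary: 11111111.11111000.00000000.00000000
Count leading 1s
Prefix: /13


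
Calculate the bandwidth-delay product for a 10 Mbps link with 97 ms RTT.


BDP = bandwidth * RTT
= 10 Mbps * 97 ms
= 10 * 1e6 * 97 / 1000 bits
= 970000 bits
= 121250 bytes
= 118.4082 KB
BDP = 970000 bits (121250 bytes)


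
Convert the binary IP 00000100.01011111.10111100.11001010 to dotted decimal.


00000100 = 4
01011111 = 95
10111100 = 188
11001010 = 202
IP: 4.95.188.202


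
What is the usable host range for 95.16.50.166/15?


Network: 95.16.0.0
Broadcast: 95.17.255.255
First usable = network + 1
Last usable = broadcast - 1
Range: 95.16.0.1 to 95.17.255.254


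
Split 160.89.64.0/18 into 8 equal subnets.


New prefix = 18 + 3 = 21
Each subnet has 2048 addresses
  160.89.64.0/21
  160.89.72.0/21
  160.89.80.0/21
  160.89.88.0/21
  160.89.96.0/21
  160.89.104.0/21
  160.89.112.0/21
  160.89.120.0/21
Subnets: 160.89.64.0/21, 160.89.72.0/21, 160.89.80.0/21, 160.89.88.0/21, 160.89.96.0/21, 160.89.104.0/21, 160.89.112.0/21, 160.89.120.0/21


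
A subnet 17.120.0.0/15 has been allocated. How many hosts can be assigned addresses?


Host bits = 32 - 15 = 17
Total addresses = 2^17 = 131072
Usable = total - 2 (network and broadcast)
Usable hosts: 131070


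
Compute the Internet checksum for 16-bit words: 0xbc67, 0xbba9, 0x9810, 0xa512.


Sum all words (with carry folding):
+ 0xbc67 = 0xbc67
+ 0xbba9 = 0x7811
+ 0x9810 = 0x1022
+ 0xa512 = 0xb534
One's complement: ~0xb534
Checksum = 0x4acb


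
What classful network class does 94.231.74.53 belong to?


First octet: 94
Binary: 01011110
0xxxxxxx -> Class A (1-126)
Class A, default mask 255.0.0.0 (/8)


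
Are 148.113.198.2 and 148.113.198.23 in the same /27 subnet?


Mask: 255.255.255.224
148.113.198.2 AND mask = 148.113.198.0
148.113.198.23 AND mask = 148.113.198.0
Yes, same subnet (148.113.198.0)


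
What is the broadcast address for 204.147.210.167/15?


Network: 204.146.0.0/15
Host bits = 17
Set all host bits to 1:
Broadcast: 204.147.255.255


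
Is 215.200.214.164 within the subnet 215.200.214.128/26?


Subnet network: 215.200.214.128
Test IP AND mask: 215.200.214.128
Yes, 215.200.214.164 is in 215.200.214.128/26


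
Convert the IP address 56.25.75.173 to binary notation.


56 = 00111000
25 = 00011001
75 = 01001011
173 = 10101101
Binary: 00111000.00011001.01001011.10101101


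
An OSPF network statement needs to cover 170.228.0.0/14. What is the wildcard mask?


Subnet mask: 255.252.0.0
Wildcard = 255.255.255.255 - subnet mask
255 - 255 = 0
255 - 252 = 3
255 - 0 = 255
255 - 0 = 255
Wildcard: 0.3.255.255


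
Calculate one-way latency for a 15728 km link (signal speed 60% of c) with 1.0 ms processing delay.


Speed = 0.6 * 3e5 km/s = 180000 km/s
Propagation delay = 15728 / 180000 = 0.0874 s = 87.3778 ms
Processing delay = 1.0 ms
Total one-way latency = 88.3778 ms


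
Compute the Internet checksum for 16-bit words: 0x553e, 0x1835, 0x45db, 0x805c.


Sum all words (with carry folding):
+ 0x553e = 0x553e
+ 0x1835 = 0x6d73
+ 0x45db = 0xb34e
+ 0x805c = 0x33ab
One's complement: ~0x33ab
Checksum = 0xcc54


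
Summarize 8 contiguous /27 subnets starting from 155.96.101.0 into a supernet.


Original prefix: /27
Number of subnets: 8 = 2^3
New prefix = 27 - 3 = 24
Supernet: 155.96.101.0/24


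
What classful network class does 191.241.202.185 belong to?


First octet: 191
Binary: 10111111
10xxxxxx -> Class B (128-191)
Class B, default mask 255.255.0.0 (/16)


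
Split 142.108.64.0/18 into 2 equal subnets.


New prefix = 18 + 1 = 19
Each subnet has 8192 addresses
  142.108.64.0/19
  142.108.96.0/19
Subnets: 142.108.64.0/19, 142.108.96.0/19


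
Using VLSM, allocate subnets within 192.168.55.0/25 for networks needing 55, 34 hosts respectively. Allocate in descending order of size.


55 hosts -> /26 (62 usable): 192.168.55.0/26
34 hosts -> /26 (62 usable): 192.168.55.64/26
Allocation: 192.168.55.0/26 (55 hosts, 62 usable); 192.168.55.64/26 (34 hosts, 62 usable)


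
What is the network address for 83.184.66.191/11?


IP:   01010011.10111000.01000010.10111111
Mask: 11111111.11100000.00000000.00000000
AND operation:
Net:  01010011.10100000.00000000.00000000
Network: 83.160.0.0/11


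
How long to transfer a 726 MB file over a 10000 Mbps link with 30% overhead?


Effective throughput = 10000 * (1 - 30/100) = 7000 Mbps
File size in Mb = 726 * 8 = 5808 Mb
Time = 5808 / 7000
Time = 0.8297 seconds


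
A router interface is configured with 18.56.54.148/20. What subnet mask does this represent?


/20 means 20 network bits, 12 host bits
Binary: 11111111111111111111000000000000
Mask: 255.255.240.0


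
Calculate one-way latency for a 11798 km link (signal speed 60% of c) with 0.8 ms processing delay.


Speed = 0.6 * 3e5 km/s = 180000 km/s
Propagation delay = 11798 / 180000 = 0.0655 s = 65.5444 ms
Processing delay = 0.8 ms
Total one-way latency = 66.3444 ms


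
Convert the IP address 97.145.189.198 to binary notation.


97 = 01100001
145 = 10010001
189 = 10111101
198 = 11000110
Binary: 01100001.10010001.10111101.11000110


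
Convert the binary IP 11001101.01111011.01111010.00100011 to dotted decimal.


11001101 = 205
01111011 = 123
01111010 = 122
00100011 = 35
IP: 205.123.122.35


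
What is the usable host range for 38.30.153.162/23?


Network: 38.30.152.0
Broadcast: 38.30.153.255
First usable = network + 1
Last usable = broadcast - 1
Range: 38.30.152.1 to 38.30.153.254


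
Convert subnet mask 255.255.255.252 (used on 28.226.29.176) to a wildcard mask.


Subnet mask: 255.255.255.252
Wildcard = 255.255.255.255 - subnet mask
255 - 255 = 0
255 - 255 = 0
255 - 255 = 0
255 - 252 = 3
Wildcard: 0.0.0.3


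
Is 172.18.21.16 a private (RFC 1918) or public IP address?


RFC 1918 private ranges:
  10.0.0.0/8 (10.0.0.0 - 10.255.255.255)
  172.16.0.0/12 (172.16.0.0 - 172.31.255.255)
  192.168.0.0/16 (192.168.0.0 - 192.168.255.255)
Private (in 172.16.0.0/12)


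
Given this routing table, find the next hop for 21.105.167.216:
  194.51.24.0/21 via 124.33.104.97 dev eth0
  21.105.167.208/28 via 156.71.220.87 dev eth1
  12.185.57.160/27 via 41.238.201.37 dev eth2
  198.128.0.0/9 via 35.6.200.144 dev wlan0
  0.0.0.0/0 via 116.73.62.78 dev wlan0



Longest prefix match for 21.105.167.216:
  /21 194.51.24.0: no
  /28 21.105.167.208: MATCH
  /27 12.185.57.160: no
  /9 198.128.0.0: no
  /0 0.0.0.0: MATCH
Selected: next-hop 156.71.220.87 via eth1 (matched /28)


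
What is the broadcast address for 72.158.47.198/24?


Network: 72.158.47.0/24
Host bits = 8
Set all host bits to 1:
Broadcast: 72.158.47.255


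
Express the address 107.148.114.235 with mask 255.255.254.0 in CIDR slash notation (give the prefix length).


Binary: 11111111.11111111.11111110.00000000
Count leading 1s
Prefix: /23


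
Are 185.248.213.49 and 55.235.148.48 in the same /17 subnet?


Mask: 255.255.128.0
185.248.213.49 AND mask = 185.248.128.0
55.235.148.48 AND mask = 55.235.128.0
No, different subnets (185.248.128.0 vs 55.235.128.0)


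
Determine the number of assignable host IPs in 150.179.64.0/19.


Host bits = 32 - 19 = 13
Total addresses = 2^13 = 8192
Usable = total - 2 (network and broadcast)
Usable hosts: 8190


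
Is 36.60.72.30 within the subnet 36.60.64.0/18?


Subnet network: 36.60.64.0
Test IP AND mask: 36.60.64.0
Yes, 36.60.72.30 is in 36.60.64.0/18


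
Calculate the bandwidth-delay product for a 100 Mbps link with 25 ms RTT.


BDP = bandwidth * RTT
= 100 Mbps * 25 ms
= 100 * 1e6 * 25 / 1000 bits
= 2500000 bits
= 312500 bytes
= 305.1758 KB
BDP = 2500000 bits (312500 bytes)


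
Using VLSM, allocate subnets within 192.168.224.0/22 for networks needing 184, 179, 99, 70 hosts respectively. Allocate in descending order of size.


184 hosts -> /24 (254 usable): 192.168.224.0/24
179 hosts -> /24 (254 usable): 192.168.225.0/24
99 hosts -> /25 (126 usable): 192.168.226.0/25
70 hosts -> /25 (126 usable): 192.168.226.128/25
Allocation: 192.168.224.0/24 (184 hosts, 254 usable); 192.168.225.0/24 (179 hosts, 254 usable); 192.168.226.0/25 (99 hosts, 126 usable); 192.168.226.128/25 (70 hosts, 126 usable)


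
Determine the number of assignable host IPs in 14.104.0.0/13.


Host bits = 32 - 13 = 19
Total addresses = 2^19 = 524288
Usable = total - 2 (network and broadcast)
Usable hosts: 524286


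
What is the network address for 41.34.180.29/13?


IP:   00101001.00100010.10110100.00011101
Mask: 11111111.11111000.00000000.00000000
AND operation:
Net:  00101001.00100000.00000000.00000000
Network: 41.32.0.0/13


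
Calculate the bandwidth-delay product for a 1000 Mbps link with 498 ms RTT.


BDP = bandwidth * RTT
= 1000 Mbps * 498 ms
= 1000 * 1e6 * 498 / 1000 bits
= 498000000 bits
= 62250000 bytes
= 60791.0156 KB
BDP = 498000000 bits (62250000 bytes)


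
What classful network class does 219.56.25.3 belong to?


First octet: 219
Binary: 11011011
110xxxxx -> Class C (192-223)
Class C, default mask 255.255.255.0 (/24)


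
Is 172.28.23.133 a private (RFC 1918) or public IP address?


RFC 1918 private ranges:
  10.0.0.0/8 (10.0.0.0 - 10.255.255.255)
  172.16.0.0/12 (172.16.0.0 - 172.31.255.255)
  192.168.0.0/16 (192.168.0.0 - 192.168.255.255)
Private (in 172.16.0.0/12)


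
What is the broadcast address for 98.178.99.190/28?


Network: 98.178.99.176/28
Host bits = 4
Set all host bits to 1:
Broadcast: 98.178.99.191


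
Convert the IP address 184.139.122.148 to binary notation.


184 = 10111000
139 = 10001011
122 = 01111010
148 = 10010100
Binary: 10111000.10001011.01111010.10010100


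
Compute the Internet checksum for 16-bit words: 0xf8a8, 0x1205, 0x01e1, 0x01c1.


Sum all words (with carry folding):
+ 0xf8a8 = 0xf8a8
+ 0x1205 = 0x0aae
+ 0x01e1 = 0x0c8f
+ 0x01c1 = 0x0e50
One's complement: ~0x0e50
Checksum = 0xf1af


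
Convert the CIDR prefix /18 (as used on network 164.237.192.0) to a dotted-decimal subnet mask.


/18 means 18 network bits, 14 host bits
Binary: 11111111111111111100000000000000
Mask: 255.255.192.0


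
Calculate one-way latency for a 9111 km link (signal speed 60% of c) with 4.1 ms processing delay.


Speed = 0.6 * 3e5 km/s = 180000 km/s
Propagation delay = 9111 / 180000 = 0.0506 s = 50.6167 ms
Processing delay = 4.1 ms
Total one-way latency = 54.7167 ms


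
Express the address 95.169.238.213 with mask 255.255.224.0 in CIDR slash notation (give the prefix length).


Binary: 11111111.11111111.11100000.00000000
Count leading 1s
Prefix: /19


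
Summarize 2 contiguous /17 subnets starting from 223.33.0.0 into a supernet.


Original prefix: /17
Number of subnets: 2 = 2^1
New prefix = 17 - 1 = 16
Supernet: 223.33.0.0/16


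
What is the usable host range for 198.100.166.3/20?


Network: 198.100.160.0
Broadcast: 198.100.175.255
First usable = network + 1
Last usable = broadcast - 1
Range: 198.100.160.1 to 198.100.175.254


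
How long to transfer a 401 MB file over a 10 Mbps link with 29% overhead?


Effective throughput = 10 * (1 - 29/100) = 7.1 Mbps
File size in Mb = 401 * 8 = 3208 Mb
Time = 3208 / 7.1
Time = 451.831 seconds


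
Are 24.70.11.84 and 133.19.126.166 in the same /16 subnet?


Mask: 255.255.0.0
24.70.11.84 AND mask = 24.70.0.0
133.19.126.166 AND mask = 133.19.0.0
No, different subnets (24.70.0.0 vs 133.19.0.0)


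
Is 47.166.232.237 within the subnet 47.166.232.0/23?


Subnet network: 47.166.232.0
Test IP AND mask: 47.166.232.0
Yes, 47.166.232.237 is in 47.166.232.0/23


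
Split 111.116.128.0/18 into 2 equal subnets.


New prefix = 18 + 1 = 19
Each subnet has 8192 addresses
  111.116.128.0/19
  111.116.160.0/19
Subnets: 111.116.128.0/19, 111.116.160.0/19


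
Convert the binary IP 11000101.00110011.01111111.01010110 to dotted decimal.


11000101 = 197
00110011 = 51
01111111 = 127
01010110 = 86
IP: 197.51.127.86


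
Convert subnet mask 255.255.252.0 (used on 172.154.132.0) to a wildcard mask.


Subnet mask: 255.255.252.0
Wildcard = 255.255.255.255 - subnet mask
255 - 255 = 0
255 - 255 = 0
255 - 252 = 3
255 - 0 = 255
Wildcard: 0.0.3.255


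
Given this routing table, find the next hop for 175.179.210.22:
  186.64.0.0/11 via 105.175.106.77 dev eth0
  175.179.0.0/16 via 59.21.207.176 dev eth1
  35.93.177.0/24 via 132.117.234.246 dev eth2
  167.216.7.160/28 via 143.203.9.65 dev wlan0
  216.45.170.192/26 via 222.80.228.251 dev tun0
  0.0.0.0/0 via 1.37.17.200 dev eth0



Longest prefix match for 175.179.210.22:
  /11 186.64.0.0: no
  /16 175.179.0.0: MATCH
  /24 35.93.177.0: no
  /28 167.216.7.160: no
  /26 216.45.170.192: no
  /0 0.0.0.0: MATCH
Selected: next-hop 59.21.207.176 via eth1 (matched /16)


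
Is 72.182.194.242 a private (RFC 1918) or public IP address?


RFC 1918 private ranges:
  10.0.0.0/8 (10.0.0.0 - 10.255.255.255)
  172.16.0.0/12 (172.16.0.0 - 172.31.255.255)
  192.168.0.0/16 (192.168.0.0 - 192.168.255.255)
Public (not in any RFC 1918 range)


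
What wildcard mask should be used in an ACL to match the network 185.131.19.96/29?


Subnet mask: 255.255.255.248
Wildcard = 255.255.255.255 - subnet mask
255 - 255 = 0
255 - 255 = 0
255 - 255 = 0
255 - 248 = 7
Wildcard: 0.0.0.7


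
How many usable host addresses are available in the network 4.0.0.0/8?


Host bits = 32 - 8 = 24
Total addresses = 2^24 = 16777216
Usable = total - 2 (network and broadcast)
Usable hosts: 16777214


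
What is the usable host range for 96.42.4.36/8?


Network: 96.0.0.0
Broadcast: 96.255.255.255
First usable = network + 1
Last usable = broadcast - 1
Range: 96.0.0.1 to 96.255.255.254


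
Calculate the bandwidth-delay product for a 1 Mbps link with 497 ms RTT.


BDP = bandwidth * RTT
= 1 Mbps * 497 ms
= 1 * 1e6 * 497 / 1000 bits
= 497000 bits
= 62125 bytes
= 60.6689 KB
BDP = 497000 bits (62125 bytes)


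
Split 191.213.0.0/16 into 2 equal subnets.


New prefix = 16 + 1 = 17
Each subnet has 32768 addresses
  191.213.0.0/17
  191.213.128.0/17
Subnets: 191.213.0.0/17, 191.213.128.0/17


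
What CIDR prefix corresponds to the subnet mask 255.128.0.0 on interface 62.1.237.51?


Binary: 11111111.10000000.00000000.00000000
Count leading 1s
Prefix: /9


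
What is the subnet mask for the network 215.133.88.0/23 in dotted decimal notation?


/23 means 23 network bits, 9 host bits
Binary: 11111111111111111111111000000000
Mask: 255.255.254.0


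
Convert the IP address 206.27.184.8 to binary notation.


206 = 11001110
27 = 00011011
184 = 10111000
8 = 00001000
Binary: 11001110.00011011.10111000.00001000


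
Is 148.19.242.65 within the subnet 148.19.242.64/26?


Subnet network: 148.19.242.64
Test IP AND mask: 148.19.242.64
Yes, 148.19.242.65 is in 148.19.242.64/26


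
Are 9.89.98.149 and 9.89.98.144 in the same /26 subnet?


Mask: 255.255.255.192
9.89.98.149 AND mask = 9.89.98.128
9.89.98.144 AND mask = 9.89.98.128
Yes, same subnet (9.89.98.128)


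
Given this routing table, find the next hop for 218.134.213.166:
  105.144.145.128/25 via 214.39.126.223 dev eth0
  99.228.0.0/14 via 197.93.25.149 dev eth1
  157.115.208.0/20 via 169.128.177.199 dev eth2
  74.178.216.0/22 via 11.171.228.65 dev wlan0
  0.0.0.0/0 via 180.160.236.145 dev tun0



Longest prefix match for 218.134.213.166:
  /25 105.144.145.128: no
  /14 99.228.0.0: no
  /20 157.115.208.0: no
  /22 74.178.216.0: no
  /0 0.0.0.0: MATCH
Selected: next-hop 180.160.236.145 via tun0 (matched /0)


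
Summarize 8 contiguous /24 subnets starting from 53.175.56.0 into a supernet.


Original prefix: /24
Number of subnets: 8 = 2^3
New prefix = 24 - 3 = 21
Supernet: 53.175.56.0/21


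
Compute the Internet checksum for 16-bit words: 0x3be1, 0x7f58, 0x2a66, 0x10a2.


Sum all words (with carry folding):
+ 0x3be1 = 0x3be1
+ 0x7f58 = 0xbb39
+ 0x2a66 = 0xe59f
+ 0x10a2 = 0xf641
One's complement: ~0xf641
Checksum = 0x09be


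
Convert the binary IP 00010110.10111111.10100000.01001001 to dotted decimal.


00010110 = 22
10111111 = 191
10100000 = 160
01001001 = 73
IP: 22.191.160.73


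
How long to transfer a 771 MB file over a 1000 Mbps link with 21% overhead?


Effective throughput = 1000 * (1 - 21/100) = 790 Mbps
File size in Mb = 771 * 8 = 6168 Mb
Time = 6168 / 790
Time = 7.8076 seconds


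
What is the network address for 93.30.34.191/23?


IP:   01011101.00011110.00100010.10111111
Mask: 11111111.11111111.11111110.00000000
AND operation:
Net:  01011101.00011110.00100010.00000000
Network: 93.30.34.0/23


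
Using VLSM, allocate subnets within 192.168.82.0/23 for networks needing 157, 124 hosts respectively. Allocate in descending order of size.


157 hosts -> /24 (254 usable): 192.168.82.0/24
124 hosts -> /25 (126 usable): 192.168.83.0/25
Allocation: 192.168.82.0/24 (157 hosts, 254 usable); 192.168.83.0/25 (124 hosts, 126 usable)


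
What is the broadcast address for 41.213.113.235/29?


Network: 41.213.113.232/29
Host bits = 3
Set all host bits to 1:
Broadcast: 41.213.113.239


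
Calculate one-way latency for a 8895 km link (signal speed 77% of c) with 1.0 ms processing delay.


Speed = 0.77 * 3e5 km/s = 231000 km/s
Propagation delay = 8895 / 231000 = 0.0385 s = 38.5065 ms
Processing delay = 1.0 ms
Total one-way latency = 39.5065 ms


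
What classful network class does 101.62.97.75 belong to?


First octet: 101
Binary: 01100101
0xxxxxxx -> Class A (1-126)
Class A, default mask 255.0.0.0 (/8)


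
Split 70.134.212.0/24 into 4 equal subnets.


New prefix = 24 + 2 = 26
Each subnet has 64 addresses
  70.134.212.0/26
  70.134.212.64/26
  70.134.212.128/26
  70.134.212.192/26
Subnets: 70.134.212.0/26, 70.134.212.64/26, 70.134.212.128/26, 70.134.212.192/26


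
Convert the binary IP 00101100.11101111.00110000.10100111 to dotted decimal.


00101100 = 44
11101111 = 239
00110000 = 48
10100111 = 167
IP: 44.239.48.167


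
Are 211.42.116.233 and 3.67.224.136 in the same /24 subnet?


Mask: 255.255.255.0
211.42.116.233 AND mask = 211.42.116.0
3.67.224.136 AND mask = 3.67.224.0
No, different subnets (211.42.116.0 vs 3.67.224.0)


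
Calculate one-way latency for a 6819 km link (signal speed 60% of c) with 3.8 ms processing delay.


Speed = 0.6 * 3e5 km/s = 180000 km/s
Propagation delay = 6819 / 180000 = 0.0379 s = 37.8833 ms
Processing delay = 3.8 ms
Total one-way latency = 41.6833 ms


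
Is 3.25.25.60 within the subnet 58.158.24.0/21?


Subnet network: 58.158.24.0
Test IP AND mask: 3.25.24.0
No, 3.25.25.60 is not in 58.158.24.0/21


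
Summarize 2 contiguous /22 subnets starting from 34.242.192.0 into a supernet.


Original prefix: /22
Number of subnets: 2 = 2^1
New prefix = 22 - 1 = 21
Supernet: 34.242.192.0/21


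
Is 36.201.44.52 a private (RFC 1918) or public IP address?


RFC 1918 private ranges:
  10.0.0.0/8 (10.0.0.0 - 10.255.255.255)
  172.16.0.0/12 (172.16.0.0 - 172.31.255.255)
  192.168.0.0/16 (192.168.0.0 - 192.168.255.255)
Public (not in any RFC 1918 range)


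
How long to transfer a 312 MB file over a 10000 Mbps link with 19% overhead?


Effective throughput = 10000 * (1 - 19/100) = 8100.0 Mbps
File size in Mb = 312 * 8 = 2496 Mb
Time = 2496 / 8100.0
Time = 0.3081 seconds


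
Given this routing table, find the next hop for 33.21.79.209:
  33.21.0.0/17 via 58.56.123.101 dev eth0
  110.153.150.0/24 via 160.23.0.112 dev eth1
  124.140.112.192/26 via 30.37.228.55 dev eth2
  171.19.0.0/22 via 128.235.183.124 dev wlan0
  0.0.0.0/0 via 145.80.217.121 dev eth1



Longest prefix match for 33.21.79.209:
  /17 33.21.0.0: MATCH
  /24 110.153.150.0: no
  /26 124.140.112.192: no
  /22 171.19.0.0: no
  /0 0.0.0.0: MATCH
Selected: next-hop 58.56.123.101 via eth0 (matched /17)


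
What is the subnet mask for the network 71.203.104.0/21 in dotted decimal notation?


/21 means 21 network bits, 11 host bits
Binary: 11111111111111111111100000000000
Mask: 255.255.248.0


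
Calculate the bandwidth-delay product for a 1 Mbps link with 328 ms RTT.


BDP = bandwidth * RTT
= 1 Mbps * 328 ms
= 1 * 1e6 * 328 / 1000 bits
= 328000 bits
= 41000 bytes
= 40.0391 KB
BDP = 328000 bits (41000 bytes)


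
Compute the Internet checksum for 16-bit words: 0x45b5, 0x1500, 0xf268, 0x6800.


Sum all words (with carry folding):
+ 0x45b5 = 0x45b5
+ 0x1500 = 0x5ab5
+ 0xf268 = 0x4d1e
+ 0x6800 = 0xb51e
One's complement: ~0xb51e
Checksum = 0x4ae1
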